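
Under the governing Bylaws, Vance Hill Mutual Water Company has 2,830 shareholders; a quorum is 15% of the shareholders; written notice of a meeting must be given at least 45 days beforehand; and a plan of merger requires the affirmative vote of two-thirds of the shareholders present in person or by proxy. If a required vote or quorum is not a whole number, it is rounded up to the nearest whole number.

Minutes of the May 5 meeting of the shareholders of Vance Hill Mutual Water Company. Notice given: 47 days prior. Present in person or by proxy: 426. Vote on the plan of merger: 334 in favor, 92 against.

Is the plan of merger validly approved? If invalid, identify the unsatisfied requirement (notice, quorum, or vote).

Valid — all requirements satisfied.

Notice: 47 days given; 45 required. Satisfied.
Quorum: 15% of 2,830 = 424.50, rounded up to 425; 426 present. Satisfied.
Vote: requires two-thirds of those present (426); 2/3 of 426 = 284, so 284 needed; 334 in favor. Satisfied.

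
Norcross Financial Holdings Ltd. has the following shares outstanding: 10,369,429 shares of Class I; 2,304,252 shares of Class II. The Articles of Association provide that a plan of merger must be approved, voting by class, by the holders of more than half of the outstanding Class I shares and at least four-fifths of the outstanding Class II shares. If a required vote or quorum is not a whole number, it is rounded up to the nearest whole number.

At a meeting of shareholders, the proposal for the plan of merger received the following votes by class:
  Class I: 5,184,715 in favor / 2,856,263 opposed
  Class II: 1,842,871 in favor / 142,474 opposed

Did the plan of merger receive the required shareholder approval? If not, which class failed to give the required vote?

Class I: a majority of 10369429 is 5184715; 5,184,715 required, 5,184,715 in favor — approved.
Class II: 4/5 of 2304252 = 1843401.60, rounded up to 1843402; 1,843,402 required, 1,842,871 in favor — not approved.

Not approved — the Class II shares did not give the required vote.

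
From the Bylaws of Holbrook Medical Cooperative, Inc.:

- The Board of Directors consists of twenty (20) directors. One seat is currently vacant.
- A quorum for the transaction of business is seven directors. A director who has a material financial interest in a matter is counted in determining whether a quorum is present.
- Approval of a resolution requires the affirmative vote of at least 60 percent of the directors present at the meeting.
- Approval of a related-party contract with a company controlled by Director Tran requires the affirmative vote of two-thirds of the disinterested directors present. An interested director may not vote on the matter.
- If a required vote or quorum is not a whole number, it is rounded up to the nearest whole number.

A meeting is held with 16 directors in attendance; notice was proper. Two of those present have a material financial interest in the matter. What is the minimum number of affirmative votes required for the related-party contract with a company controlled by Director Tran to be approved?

10

The related-party contract with a company controlled by Director Tran requires two-thirds of the disinterested directors present (16 − 2 = 14).
2/3 of 14 = 9.33, rounded up to 10.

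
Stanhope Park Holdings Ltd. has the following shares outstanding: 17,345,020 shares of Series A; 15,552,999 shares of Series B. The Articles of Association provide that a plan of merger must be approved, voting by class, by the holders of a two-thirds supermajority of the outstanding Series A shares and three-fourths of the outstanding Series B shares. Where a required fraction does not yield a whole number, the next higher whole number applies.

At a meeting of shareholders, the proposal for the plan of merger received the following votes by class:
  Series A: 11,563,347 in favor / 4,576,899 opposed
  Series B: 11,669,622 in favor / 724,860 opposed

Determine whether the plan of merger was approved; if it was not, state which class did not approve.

Series A: 2/3 of 17345020 = 11563346.67, rounded up to 11563347; 11,563,347 required, 11,563,347 in favor — approved.
Series B: 3/4 of 15552999 = 11664749.25, rounded up to 11664750; 11,664,750 required, 11,669,622 in favor — approved.

Approved — every class gave the required vote.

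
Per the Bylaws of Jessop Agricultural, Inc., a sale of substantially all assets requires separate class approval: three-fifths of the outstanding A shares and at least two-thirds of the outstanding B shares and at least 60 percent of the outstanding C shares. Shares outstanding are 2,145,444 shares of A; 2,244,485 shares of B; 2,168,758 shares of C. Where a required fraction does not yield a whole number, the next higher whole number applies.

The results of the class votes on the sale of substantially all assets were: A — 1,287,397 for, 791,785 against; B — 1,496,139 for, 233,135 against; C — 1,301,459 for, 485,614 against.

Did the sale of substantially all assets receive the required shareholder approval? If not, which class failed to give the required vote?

A: 3/5 of 2145444 = 1287266.40, rounded up to 1287267; 1,287,267 required, 1,287,397 in favor — approved.
B: 2/3 of 2244485 = 1496323.33, rounded up to 1496324; 1,496,324 required, 1,496,139 in favor — not approved.
C: 3/5 of 2168758 = 1301254.80, rounded up to 1301255; 1,301,255 required, 1,301,459 in favor — approved.

Not approved — the B shares did not give the required vote.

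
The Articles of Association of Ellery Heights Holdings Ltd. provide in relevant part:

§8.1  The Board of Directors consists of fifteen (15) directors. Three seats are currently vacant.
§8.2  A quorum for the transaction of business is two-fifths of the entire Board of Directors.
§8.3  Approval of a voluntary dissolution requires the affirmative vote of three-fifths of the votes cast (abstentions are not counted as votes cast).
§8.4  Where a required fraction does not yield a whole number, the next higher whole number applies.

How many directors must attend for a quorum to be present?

2/5 of 15 = 6.

6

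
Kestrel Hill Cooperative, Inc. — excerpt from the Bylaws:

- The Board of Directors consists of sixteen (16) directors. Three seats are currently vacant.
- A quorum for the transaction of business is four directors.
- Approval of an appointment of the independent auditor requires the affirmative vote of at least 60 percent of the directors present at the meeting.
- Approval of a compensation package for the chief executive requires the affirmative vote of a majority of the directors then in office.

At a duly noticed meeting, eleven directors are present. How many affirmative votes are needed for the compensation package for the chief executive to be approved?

7

The compensation package for the chief executive requires a majority of the directors then in office (13).
A majority of 13 is 7.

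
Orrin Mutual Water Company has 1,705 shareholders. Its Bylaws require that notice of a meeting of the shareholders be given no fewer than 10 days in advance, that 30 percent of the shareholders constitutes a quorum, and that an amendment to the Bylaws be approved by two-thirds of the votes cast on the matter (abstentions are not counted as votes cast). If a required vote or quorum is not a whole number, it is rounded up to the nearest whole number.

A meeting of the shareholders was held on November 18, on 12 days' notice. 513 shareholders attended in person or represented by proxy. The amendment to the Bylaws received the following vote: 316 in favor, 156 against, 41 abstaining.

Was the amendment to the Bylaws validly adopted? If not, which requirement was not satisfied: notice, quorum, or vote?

Notice: 12 days given; 10 required. Satisfied.
Quorum: 30% of 1,705 = 511.50, rounded up to 512; 513 present. Satisfied.
Vote: requires two-thirds of the votes cast (513 − 41 abstaining = 472); 2/3 of 472 = 314.67, rounded up to 315, so 315 needed; 316 in favor. Satisfied.

Valid — all requirements satisfied.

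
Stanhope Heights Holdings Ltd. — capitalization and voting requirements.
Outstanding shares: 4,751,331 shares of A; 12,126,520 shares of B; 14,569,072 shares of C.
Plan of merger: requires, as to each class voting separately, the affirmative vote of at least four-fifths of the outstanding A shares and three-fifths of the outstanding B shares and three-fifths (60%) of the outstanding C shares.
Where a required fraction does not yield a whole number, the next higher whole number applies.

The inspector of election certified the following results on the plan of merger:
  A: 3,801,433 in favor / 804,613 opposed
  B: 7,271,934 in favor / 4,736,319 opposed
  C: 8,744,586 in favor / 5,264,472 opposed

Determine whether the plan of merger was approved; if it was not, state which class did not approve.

Not approved — the B shares did not give the required vote.

A: 4/5 of 4751331 = 3801064.80, rounded up to 3801065; 3,801,065 required, 3,801,433 in favor — approved.
B: 3/5 of 12126520 = 7275912; 7,275,912 required, 7,271,934 in favor — not approved.
C: 3/5 of 14569072 = 8741443.20, rounded up to 8741444; 8,741,444 required, 8,744,586 in favor — approved.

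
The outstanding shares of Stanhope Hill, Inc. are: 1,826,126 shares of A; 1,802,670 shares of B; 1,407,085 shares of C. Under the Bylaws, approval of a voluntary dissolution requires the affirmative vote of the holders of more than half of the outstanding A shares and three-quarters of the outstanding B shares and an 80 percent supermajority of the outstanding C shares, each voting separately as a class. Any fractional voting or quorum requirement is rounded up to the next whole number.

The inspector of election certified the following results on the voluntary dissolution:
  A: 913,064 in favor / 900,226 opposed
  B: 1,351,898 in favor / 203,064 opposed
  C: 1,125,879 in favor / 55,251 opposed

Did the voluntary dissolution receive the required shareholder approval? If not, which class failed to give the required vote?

A: a majority of 1826126 is 913064; 913,064 required, 913,064 in favor — approved.
B: 3/4 of 1802670 = 1352002.50, rounded up to 1352003; 1,352,003 required, 1,351,898 in favor — not approved.
C: 4/5 of 1407085 = 1125668; 1,125,668 required, 1,125,879 in favor — approved.

Not approved — the B shares did not give the required vote.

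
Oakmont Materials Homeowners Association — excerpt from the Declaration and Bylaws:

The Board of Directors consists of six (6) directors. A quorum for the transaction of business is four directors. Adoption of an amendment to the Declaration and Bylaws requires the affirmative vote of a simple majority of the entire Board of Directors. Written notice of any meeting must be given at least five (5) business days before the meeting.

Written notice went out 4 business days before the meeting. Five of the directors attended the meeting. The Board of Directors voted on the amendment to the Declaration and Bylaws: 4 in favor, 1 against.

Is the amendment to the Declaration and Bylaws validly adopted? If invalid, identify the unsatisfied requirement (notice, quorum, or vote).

Invalid — notice requirement not satisfied.

Notice: 4 business days given; 5 required (4 < 5). Not satisfied.
Quorum: 5 present; quorum is 4. Satisfied.
Vote: the amendment to the Declaration and Bylaws requires a majority of the entire Board of Directors (6). A majority of 6 is 4, so 4 affirmative votes are needed; 4 voted in favor. Satisfied.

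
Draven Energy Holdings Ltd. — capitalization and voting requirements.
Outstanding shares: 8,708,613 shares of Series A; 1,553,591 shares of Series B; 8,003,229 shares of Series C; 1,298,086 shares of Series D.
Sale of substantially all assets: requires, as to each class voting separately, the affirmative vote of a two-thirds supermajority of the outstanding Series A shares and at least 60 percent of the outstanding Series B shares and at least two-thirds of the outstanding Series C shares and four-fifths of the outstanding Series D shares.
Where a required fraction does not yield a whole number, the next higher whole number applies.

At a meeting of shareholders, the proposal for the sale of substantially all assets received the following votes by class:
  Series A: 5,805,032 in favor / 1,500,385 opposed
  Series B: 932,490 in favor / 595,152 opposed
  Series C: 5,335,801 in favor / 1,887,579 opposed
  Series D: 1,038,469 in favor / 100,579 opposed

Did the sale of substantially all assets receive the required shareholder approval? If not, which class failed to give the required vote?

Not approved — the Series A shares did not give the required vote.

Series A: 2/3 of 8708613 = 5805742; 5,805,742 required, 5,805,032 in favor — not approved.
Series B: 3/5 of 1553591 = 932154.60, rounded up to 932155; 932,155 required, 932,490 in favor — approved.
Series C: 2/3 of 8003229 = 5335486; 5,335,486 required, 5,335,801 in favor — approved.
Series D: 4/5 of 1298086 = 1038468.80, rounded up to 1038469; 1,038,469 required, 1,038,469 in favor — approved.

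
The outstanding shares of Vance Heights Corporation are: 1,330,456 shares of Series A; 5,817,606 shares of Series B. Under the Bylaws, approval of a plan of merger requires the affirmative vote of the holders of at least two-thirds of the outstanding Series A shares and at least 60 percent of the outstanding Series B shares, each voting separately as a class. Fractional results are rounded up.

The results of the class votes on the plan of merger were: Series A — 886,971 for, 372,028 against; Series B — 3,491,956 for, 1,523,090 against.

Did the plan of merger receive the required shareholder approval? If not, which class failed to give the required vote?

Series A: 2/3 of 1330456 = 886970.67, rounded up to 886971; 886,971 required, 886,971 in favor — approved.
Series B: 3/5 of 5817606 = 3490563.60, rounded up to 3490564; 3,490,564 required, 3,491,956 in favor — approved.

Approved — every class gave the required vote.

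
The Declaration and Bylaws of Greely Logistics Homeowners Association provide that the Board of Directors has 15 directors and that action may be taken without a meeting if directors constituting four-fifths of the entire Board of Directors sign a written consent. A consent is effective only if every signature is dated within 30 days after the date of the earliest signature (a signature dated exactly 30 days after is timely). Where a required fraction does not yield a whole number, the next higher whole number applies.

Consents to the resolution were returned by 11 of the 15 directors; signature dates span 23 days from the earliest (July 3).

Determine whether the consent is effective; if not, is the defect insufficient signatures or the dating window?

Not effective — insufficient signatures.

Signatures required: four-fifths of 15 — 4/5 of 15 = 12, so 12 needed; 11 signed. Insufficient.
Dating window: the latest signature is 23 days after the earliest; the limit is 30 days. Within the window.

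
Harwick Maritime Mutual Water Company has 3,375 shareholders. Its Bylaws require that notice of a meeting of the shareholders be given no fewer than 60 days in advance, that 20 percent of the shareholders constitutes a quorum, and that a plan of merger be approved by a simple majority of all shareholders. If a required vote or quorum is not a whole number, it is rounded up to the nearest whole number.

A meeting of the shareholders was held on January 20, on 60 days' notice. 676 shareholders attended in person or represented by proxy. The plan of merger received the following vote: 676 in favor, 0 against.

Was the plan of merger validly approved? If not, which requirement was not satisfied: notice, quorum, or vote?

Notice: 60 days given; 60 required. Satisfied.
Quorum: 20% of 3,375 = 675; 676 present. Satisfied.
Vote: requires a majority of all shareholders (3,375); a majority of 3375 is 1688, so 1,688 needed; 676 in favor. Not satisfied.

Invalid — vote requirement not satisfied.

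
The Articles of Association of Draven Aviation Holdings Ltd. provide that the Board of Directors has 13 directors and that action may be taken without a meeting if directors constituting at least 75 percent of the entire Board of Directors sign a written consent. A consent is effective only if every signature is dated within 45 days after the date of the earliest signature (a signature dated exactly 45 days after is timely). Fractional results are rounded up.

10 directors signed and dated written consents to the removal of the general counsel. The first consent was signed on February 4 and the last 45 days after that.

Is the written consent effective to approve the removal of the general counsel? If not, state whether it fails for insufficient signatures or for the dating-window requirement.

Signatures required: at least 75 percent of 13 — 3/4 of 13 = 9.75, rounded up to 10, so 10 needed; 10 signed. Sufficient.
Dating window: the latest signature is 45 days after the earliest; the limit is 45 days. Within the window.

Effective — both the signature and dating-window requirements are satisfied.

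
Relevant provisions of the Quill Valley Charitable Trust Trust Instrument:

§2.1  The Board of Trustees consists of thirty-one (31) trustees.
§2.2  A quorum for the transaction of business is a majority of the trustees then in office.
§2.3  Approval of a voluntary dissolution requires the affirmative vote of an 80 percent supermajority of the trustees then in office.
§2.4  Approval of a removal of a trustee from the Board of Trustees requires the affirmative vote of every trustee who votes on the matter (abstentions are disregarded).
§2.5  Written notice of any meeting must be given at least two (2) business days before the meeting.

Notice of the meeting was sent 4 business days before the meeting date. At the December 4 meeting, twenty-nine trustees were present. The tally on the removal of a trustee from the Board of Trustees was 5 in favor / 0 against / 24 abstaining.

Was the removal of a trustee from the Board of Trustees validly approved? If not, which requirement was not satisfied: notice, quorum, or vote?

Valid — all requirements satisfied.

Notice: 4 business days given; 2 required (4 ≥ 2). Satisfied.
Quorum: 29 present; quorum is 16. Satisfied.
Vote: the removal of a trustee from the Board of Trustees requires the unanimous vote of the votes cast (29 present − 24 abstaining = 5). Unanimous means all 5, so 5 affirmative votes are needed; 5 voted in favor. Satisfied.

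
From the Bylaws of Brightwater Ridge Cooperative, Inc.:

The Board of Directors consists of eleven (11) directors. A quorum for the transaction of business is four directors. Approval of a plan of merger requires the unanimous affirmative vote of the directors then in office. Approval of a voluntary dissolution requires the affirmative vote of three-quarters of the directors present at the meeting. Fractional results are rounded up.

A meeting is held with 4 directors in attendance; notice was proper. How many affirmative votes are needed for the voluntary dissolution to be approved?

3

The voluntary dissolution requires three-fourths of the directors present (4).
3/4 of 4 = 3.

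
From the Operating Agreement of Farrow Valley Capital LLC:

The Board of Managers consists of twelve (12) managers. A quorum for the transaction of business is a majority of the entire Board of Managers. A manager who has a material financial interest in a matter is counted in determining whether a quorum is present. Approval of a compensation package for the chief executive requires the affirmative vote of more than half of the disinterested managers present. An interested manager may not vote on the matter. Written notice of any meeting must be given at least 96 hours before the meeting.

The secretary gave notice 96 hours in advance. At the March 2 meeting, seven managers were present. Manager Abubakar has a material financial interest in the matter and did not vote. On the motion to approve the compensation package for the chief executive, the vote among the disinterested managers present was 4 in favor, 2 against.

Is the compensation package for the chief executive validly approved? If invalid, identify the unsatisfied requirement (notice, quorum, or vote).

Notice: 96 hours given; 96 required (96 ≥ 96). Satisfied.
Quorum: 7 present (interested managers count toward quorum); quorum is 7. Satisfied.
Vote: the compensation package for the chief executive requires a majority of the disinterested managers present (7 − 1 = 6). A majority of 6 is 4, so 4 affirmative votes are needed; 4 voted in favor. Satisfied.

Valid — all requirements satisfied.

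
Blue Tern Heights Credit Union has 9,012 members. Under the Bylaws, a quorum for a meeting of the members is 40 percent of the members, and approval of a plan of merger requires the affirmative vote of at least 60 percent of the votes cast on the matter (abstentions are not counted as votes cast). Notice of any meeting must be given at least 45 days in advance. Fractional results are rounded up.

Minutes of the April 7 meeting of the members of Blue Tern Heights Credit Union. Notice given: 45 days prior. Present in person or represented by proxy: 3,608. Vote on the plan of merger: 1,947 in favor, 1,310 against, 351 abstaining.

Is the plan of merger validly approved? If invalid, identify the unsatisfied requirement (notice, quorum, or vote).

Invalid — vote requirement not satisfied.

Notice: 45 days given; 45 required. Satisfied.
Quorum: 40% of 9,012 = 3,604.80, rounded up to 3,605; 3,608 present. Satisfied.
Vote: requires three-fifths of the votes cast (3,608 − 351 abstaining = 3,257); 3/5 of 3257 = 1954.20, rounded up to 1955, so 1,955 needed; 1,947 in favor. Not satisfied.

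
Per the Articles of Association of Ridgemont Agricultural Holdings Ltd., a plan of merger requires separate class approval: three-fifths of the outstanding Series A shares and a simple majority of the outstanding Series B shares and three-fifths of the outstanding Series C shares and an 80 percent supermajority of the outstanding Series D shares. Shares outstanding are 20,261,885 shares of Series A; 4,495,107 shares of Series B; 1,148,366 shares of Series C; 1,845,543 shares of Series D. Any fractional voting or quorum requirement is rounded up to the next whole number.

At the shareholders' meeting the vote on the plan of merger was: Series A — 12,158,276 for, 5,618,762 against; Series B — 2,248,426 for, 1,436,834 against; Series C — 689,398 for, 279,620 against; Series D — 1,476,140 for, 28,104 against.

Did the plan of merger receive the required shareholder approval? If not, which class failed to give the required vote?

Series A: 3/5 of 20261885 = 12157131; 12,157,131 required, 12,158,276 in favor — approved.
Series B: a majority of 4495107 is 2247554; 2,247,554 required, 2,248,426 in favor — approved.
Series C: 3/5 of 1148366 = 689019.60, rounded up to 689020; 689,020 required, 689,398 in favor — approved.
Series D: 4/5 of 1845543 = 1476434.40, rounded up to 1476435; 1,476,435 required, 1,476,140 in favor — not approved.

Not approved — the Series D shares did not give the required vote.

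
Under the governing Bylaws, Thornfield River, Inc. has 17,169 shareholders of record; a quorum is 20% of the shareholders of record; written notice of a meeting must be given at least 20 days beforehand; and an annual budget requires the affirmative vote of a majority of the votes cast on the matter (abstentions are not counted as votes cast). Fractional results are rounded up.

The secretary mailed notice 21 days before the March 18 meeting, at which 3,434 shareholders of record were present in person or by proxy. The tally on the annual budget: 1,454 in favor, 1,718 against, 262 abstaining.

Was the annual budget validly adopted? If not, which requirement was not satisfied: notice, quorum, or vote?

Invalid — vote requirement not satisfied.

Notice: 21 days given; 20 required. Satisfied.
Quorum: 20% of 17,169 = 3,433.80, rounded up to 3,434; 3,434 present. Satisfied.
Vote: requires a majority of the votes cast (3,434 − 262 abstaining = 3,172); a majority of 3172 is 1587, so 1,587 needed; 1,454 in favor. Not satisfied.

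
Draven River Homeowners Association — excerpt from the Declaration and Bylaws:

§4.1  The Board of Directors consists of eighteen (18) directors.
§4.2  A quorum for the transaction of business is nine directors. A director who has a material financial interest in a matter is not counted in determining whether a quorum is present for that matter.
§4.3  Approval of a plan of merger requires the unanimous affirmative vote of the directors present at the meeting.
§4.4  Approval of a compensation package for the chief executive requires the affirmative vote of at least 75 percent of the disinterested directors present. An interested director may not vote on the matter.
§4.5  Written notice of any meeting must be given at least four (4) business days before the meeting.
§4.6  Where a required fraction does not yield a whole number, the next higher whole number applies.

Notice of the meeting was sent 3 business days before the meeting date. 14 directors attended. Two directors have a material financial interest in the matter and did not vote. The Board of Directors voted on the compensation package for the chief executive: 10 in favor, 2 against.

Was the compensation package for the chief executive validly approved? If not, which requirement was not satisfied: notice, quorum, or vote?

Notice: 3 business days given; 4 required (3 < 4). Not satisfied.
Quorum: 14 present, but the 2 interested directors do not count, leaving 12. Quorum is 9. Satisfied.
Vote: the compensation package for the chief executive requires three-fourths of the disinterested directors present (14 − 2 = 12). 3/4 of 12 = 9, so 9 affirmative votes are needed; 10 voted in favor. Satisfied.

Invalid — notice requirement not satisfied.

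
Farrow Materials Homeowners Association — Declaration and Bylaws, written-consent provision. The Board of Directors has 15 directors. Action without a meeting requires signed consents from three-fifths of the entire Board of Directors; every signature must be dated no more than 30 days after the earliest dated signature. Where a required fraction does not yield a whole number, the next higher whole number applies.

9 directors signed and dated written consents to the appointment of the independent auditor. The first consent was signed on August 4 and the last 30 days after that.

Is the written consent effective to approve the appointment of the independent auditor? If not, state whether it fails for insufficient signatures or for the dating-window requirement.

Signatures required: three-fifths of 15 — 3/5 of 15 = 9, so 9 needed; 9 signed. Sufficient.
Dating window: the latest signature is 30 days after the earliest; the limit is 30 days. Within the window.

Effective — both the signature and dating-window requirements are satisfied.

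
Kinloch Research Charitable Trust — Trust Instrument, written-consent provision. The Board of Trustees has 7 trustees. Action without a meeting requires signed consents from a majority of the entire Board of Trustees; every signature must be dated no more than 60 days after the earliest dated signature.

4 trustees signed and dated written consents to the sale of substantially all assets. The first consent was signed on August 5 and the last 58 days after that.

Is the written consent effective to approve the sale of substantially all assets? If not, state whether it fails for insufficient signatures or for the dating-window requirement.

Signatures required: a majority of 7 — a majority of 7 is 4, so 4 needed; 4 signed. Sufficient.
Dating window: the latest signature is 58 days after the earliest; the limit is 60 days. Within the window.

Effective — both the signature and dating-window requirements are satisfied.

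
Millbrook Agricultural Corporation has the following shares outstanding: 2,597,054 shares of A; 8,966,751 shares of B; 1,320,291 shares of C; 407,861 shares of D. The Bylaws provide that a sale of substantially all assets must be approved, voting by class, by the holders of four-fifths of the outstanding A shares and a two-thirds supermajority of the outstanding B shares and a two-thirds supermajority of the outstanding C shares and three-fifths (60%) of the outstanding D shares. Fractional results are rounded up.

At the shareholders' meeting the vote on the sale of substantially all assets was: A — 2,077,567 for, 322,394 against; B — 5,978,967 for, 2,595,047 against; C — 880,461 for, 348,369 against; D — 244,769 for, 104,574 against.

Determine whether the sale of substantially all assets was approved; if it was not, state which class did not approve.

A: 4/5 of 2597054 = 2077643.20, rounded up to 2077644; 2,077,644 required, 2,077,567 in favor — not approved.
B: 2/3 of 8966751 = 5977834; 5,977,834 required, 5,978,967 in favor — approved.
C: 2/3 of 1320291 = 880194; 880,194 required, 880,461 in favor — approved.
D: 3/5 of 407861 = 244716.60, rounded up to 244717; 244,717 required, 244,769 in favor — approved.

Not approved — the A shares did not give the required vote.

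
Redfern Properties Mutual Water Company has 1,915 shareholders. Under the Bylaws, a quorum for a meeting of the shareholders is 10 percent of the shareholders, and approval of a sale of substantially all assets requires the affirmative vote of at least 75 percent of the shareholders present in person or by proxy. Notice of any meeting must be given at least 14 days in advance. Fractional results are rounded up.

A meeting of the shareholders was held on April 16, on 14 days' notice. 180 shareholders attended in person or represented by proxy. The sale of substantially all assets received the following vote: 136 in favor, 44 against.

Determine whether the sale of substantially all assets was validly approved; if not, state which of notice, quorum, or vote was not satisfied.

Invalid — quorum requirement not satisfied.

Notice: 14 days given; 14 required. Satisfied.
Quorum: 10% of 1,915 = 191.50, rounded up to 192; 180 present. Not satisfied.
Vote: requires three-fourths of those present (180); 3/4 of 180 = 135, so 135 needed; 136 in favor. Satisfied.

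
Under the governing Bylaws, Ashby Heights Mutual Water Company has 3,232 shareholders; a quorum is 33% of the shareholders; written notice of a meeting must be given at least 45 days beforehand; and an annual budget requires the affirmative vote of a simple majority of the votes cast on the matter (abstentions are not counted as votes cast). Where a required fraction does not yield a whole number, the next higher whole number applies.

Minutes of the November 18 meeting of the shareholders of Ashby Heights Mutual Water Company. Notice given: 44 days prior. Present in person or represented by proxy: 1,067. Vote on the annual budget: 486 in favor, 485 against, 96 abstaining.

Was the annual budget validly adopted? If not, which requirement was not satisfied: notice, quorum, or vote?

Invalid — notice requirement not satisfied.

Notice: 44 days given; 45 required. Not satisfied.
Quorum: 33% of 3,232 = 1,066.56, rounded up to 1,067; 1,067 present. Satisfied.
Vote: requires a majority of the votes cast (1,067 − 96 abstaining = 971); a majority of 971 is 486, so 486 needed; 486 in favor. Satisfied.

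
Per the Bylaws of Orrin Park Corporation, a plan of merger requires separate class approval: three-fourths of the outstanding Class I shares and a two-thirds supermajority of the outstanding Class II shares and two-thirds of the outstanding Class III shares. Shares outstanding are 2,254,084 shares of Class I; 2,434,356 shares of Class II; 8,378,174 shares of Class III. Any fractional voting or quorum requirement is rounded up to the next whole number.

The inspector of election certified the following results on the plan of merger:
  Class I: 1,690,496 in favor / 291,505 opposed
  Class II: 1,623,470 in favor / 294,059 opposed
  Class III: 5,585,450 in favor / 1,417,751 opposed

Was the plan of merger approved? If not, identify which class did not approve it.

Not approved — the Class I shares did not give the required vote.

Class I: 3/4 of 2254084 = 1690563; 1,690,563 required, 1,690,496 in favor — not approved.
Class II: 2/3 of 2434356 = 1622904; 1,622,904 required, 1,623,470 in favor — approved.
Class III: 2/3 of 8378174 = 5585449.33, rounded up to 5585450; 5,585,450 required, 5,585,450 in favor — approved.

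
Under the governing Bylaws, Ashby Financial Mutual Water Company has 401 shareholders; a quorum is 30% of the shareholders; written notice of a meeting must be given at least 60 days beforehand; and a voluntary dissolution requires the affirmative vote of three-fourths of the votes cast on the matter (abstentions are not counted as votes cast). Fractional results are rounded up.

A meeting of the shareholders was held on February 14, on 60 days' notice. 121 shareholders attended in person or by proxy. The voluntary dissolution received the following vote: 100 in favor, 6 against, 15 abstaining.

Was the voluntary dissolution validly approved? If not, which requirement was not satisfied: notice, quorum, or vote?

Valid — all requirements satisfied.

Notice: 60 days given; 60 required. Satisfied.
Quorum: 30% of 401 = 120.30, rounded up to 121; 121 present. Satisfied.
Vote: requires three-fourths of the votes cast (121 − 15 abstaining = 106); 3/4 of 106 = 79.50, rounded up to 80, so 80 needed; 100 in favor. Satisfied.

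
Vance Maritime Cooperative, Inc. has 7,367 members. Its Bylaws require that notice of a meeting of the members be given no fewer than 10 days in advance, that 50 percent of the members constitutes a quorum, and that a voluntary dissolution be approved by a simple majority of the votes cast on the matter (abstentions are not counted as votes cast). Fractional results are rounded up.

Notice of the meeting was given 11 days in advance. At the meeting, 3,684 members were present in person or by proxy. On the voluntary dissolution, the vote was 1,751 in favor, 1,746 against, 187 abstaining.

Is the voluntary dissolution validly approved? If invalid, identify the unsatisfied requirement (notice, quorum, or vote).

Notice: 11 days given; 10 required. Satisfied.
Quorum: 50% of 7,367 = 3,683.50, rounded up to 3,684; 3,684 present. Satisfied.
Vote: requires a majority of the votes cast (3,684 − 187 abstaining = 3,497); a majority of 3497 is 1749, so 1,749 needed; 1,751 in favor. Satisfied.

Valid — all requirements satisfied.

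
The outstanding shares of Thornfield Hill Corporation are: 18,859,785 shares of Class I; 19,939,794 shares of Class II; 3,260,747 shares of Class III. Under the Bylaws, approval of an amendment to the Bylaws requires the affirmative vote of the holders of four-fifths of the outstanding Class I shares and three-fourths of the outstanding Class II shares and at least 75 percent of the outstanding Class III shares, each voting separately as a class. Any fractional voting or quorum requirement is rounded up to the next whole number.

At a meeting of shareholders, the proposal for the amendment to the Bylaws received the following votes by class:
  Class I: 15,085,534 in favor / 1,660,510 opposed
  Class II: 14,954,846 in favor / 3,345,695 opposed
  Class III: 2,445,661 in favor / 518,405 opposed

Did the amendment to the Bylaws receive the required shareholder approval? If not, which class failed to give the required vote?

Class I: 4/5 of 18859785 = 15087828; 15,087,828 required, 15,085,534 in favor — not approved.
Class II: 3/4 of 19939794 = 14954845.50, rounded up to 14954846; 14,954,846 required, 14,954,846 in favor — approved.
Class III: 3/4 of 3260747 = 2445560.25, rounded up to 2445561; 2,445,561 required, 2,445,661 in favor — approved.

Not approved — the Class I shares did not give the required vote.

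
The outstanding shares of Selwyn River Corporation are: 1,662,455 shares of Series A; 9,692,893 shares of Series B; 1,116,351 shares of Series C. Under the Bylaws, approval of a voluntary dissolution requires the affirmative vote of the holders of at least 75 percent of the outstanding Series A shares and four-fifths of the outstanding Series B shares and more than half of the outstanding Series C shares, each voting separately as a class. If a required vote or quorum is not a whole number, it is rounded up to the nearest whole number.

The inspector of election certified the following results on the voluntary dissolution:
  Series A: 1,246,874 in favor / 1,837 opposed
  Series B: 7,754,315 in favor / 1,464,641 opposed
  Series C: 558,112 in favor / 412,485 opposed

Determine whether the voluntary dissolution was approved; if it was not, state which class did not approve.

Not approved — the Series C shares did not give the required vote.

Series A: 3/4 of 1662455 = 1246841.25, rounded up to 1246842; 1,246,842 required, 1,246,874 in favor — approved.
Series B: 4/5 of 9692893 = 7754314.40, rounded up to 7754315; 7,754,315 required, 7,754,315 in favor — approved.
Series C: a majority of 1116351 is 558176; 558,176 required, 558,112 in favor — not approved.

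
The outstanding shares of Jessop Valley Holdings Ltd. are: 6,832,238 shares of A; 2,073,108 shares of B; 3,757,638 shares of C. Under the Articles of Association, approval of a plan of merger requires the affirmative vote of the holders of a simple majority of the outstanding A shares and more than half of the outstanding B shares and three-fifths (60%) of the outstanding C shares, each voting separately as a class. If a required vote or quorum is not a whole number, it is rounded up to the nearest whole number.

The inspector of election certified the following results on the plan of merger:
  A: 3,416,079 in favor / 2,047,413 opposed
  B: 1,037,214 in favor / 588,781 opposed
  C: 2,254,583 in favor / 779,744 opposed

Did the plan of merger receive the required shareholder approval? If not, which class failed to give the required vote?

Not approved — the A shares did not give the required vote.

A: a majority of 6832238 is 3416120; 3,416,120 required, 3,416,079 in favor — not approved.
B: a majority of 2073108 is 1036555; 1,036,555 required, 1,037,214 in favor — approved.
C: 3/5 of 3757638 = 2254582.80, rounded up to 2254583; 2,254,583 required, 2,254,583 in favor — approved.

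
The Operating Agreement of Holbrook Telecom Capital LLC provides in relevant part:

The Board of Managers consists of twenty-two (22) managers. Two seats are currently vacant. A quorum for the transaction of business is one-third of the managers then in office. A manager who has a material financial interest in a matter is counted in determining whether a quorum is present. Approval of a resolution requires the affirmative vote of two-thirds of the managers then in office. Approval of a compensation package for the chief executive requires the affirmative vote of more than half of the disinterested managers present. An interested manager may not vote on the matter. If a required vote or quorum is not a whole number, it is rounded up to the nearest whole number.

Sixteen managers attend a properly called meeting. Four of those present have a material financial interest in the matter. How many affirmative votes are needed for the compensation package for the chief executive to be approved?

The compensation package for the chief executive requires a majority of the disinterested managers present (16 − 4 = 12).
A majority of 12 is 7.

7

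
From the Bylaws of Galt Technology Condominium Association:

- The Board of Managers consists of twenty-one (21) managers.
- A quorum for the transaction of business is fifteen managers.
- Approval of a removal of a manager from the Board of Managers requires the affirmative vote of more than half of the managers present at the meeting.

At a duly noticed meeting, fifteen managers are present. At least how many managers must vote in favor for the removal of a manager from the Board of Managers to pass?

The removal of a manager from the Board of Managers requires a majority of the managers present (15).
A majority of 15 is 8.

8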